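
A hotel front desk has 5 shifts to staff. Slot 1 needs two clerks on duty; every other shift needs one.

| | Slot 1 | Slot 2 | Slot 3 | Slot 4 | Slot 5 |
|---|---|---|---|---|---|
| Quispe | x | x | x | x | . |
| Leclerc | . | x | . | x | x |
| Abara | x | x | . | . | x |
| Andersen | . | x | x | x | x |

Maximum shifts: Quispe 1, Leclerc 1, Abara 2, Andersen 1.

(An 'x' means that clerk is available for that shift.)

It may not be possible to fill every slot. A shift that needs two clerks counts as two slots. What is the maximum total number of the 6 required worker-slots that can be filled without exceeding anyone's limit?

5

Total capacity across all clerks is 1+1+2+1 = 5, and 6 slots are needed, so at most 5 can be filled.
An assignment achieving 5: Slot 1→Quispe+Abara, Slot 3→Andersen, Slot 4→Leclerc, Slot 5→Abara.
Loads: Quispe 1/1, Leclerc 1/1, Abara 2/2, Andersen 1/1.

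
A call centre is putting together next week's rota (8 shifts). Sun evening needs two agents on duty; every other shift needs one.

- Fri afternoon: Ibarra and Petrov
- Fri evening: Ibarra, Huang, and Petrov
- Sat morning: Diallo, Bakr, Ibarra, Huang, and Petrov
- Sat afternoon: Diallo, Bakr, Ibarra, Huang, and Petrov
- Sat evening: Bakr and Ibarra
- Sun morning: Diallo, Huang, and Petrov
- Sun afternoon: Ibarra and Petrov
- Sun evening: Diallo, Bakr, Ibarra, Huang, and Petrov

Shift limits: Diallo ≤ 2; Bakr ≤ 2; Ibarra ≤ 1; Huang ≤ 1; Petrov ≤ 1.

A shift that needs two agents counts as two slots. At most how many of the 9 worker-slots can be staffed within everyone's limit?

Total capacity across all agents is 2+2+1+1+1 = 7, and 9 slots are needed, so at most 7 can be filled.
An assignment achieving 7: Fri afternoon→Ibarra, Fri evening→Huang, Sat morning→Diallo, Sat afternoon→Bakr, Sat evening→Bakr, Sun morning→Diallo, Sun afternoon→Petrov.
Loads: Diallo 2/2, Bakr 2/2, Ibarra 1/1, Huang 1/1, Petrov 1/1.

7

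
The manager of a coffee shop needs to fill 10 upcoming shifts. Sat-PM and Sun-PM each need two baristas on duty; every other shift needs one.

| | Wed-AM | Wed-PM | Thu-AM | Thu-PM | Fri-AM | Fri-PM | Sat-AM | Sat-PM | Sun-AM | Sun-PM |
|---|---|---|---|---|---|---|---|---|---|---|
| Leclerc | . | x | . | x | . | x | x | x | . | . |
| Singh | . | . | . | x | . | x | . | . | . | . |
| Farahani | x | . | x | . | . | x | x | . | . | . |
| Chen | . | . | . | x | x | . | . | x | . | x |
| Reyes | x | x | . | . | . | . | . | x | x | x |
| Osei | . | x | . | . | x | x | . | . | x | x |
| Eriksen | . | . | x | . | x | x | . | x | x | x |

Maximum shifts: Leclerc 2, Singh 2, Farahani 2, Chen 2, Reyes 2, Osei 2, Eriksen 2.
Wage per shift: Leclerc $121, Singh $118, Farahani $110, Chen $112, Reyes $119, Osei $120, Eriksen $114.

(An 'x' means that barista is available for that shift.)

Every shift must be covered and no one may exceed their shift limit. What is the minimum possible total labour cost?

$1386

Picking the cheapest available barista for each shift independently would cost $1349, but that ignores the shift limits.
An optimal schedule: Wed-AM→Farahani, Wed-PM→Reyes, Thu-AM→Eriksen, Thu-PM→Singh, Fri-AM→Chen, Fri-PM→Singh, Sat-AM→Farahani, Sat-PM→Chen+Eriksen, Sun-AM→Osei, Sun-PM→Reyes+Osei.
Total: 110 + 119 + 114 + 118 + 112 + 118 + 110 + 112 + 114 + 120 + 119 + 120 = $1386.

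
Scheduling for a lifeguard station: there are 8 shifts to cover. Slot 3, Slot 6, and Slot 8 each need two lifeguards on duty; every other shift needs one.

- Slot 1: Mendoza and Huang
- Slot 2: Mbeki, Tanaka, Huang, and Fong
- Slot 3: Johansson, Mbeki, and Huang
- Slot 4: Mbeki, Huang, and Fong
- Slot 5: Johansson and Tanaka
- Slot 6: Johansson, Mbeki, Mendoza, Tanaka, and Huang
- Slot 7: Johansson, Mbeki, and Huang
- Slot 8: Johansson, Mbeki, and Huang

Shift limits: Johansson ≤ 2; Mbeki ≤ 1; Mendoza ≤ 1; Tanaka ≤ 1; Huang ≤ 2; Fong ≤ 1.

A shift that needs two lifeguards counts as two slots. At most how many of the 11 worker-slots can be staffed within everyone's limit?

Total capacity across all lifeguards is 2+1+1+1+2+1 = 8, and 11 slots are needed, so at most 8 can be filled.
An assignment achieving 8: Slot 1→Mendoza, Slot 2→Fong, Slot 3→Johansson+Mbeki, Slot 4→Huang, Slot 5→Johansson, Slot 6→Tanaka, Slot 7→Huang.
Loads: Johansson 2/2, Mbeki 1/1, Mendoza 1/1, Tanaka 1/1, Huang 2/2, Fong 1/1.

8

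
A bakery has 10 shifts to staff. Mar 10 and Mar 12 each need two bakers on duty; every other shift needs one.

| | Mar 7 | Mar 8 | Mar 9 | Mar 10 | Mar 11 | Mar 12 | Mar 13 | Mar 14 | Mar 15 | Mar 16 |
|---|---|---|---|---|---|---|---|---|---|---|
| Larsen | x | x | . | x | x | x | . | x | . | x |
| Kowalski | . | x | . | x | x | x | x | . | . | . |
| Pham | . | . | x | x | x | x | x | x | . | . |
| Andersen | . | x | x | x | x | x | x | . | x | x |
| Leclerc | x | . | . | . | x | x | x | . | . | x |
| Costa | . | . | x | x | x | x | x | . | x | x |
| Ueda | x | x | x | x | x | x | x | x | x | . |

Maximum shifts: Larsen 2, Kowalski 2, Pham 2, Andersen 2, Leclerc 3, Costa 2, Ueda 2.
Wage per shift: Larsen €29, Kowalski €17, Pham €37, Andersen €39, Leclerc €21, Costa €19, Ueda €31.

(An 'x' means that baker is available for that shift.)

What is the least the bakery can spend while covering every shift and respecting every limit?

Picking the cheapest available baker for each shift independently would cost €230, but that ignores the shift limits.
An optimal schedule: Mar 7→Leclerc, Mar 8→Kowalski, Mar 9→Costa, Mar 10→Larsen+Ueda, Mar 11→Leclerc, Mar 12→Ueda+Pham, Mar 13→Kowalski, Mar 14→Larsen, Mar 15→Costa, Mar 16→Leclerc.
Total: 21 + 17 + 19 + 29 + 31 + 21 + 31 + 37 + 17 + 29 + 19 + 21 = €292.

€292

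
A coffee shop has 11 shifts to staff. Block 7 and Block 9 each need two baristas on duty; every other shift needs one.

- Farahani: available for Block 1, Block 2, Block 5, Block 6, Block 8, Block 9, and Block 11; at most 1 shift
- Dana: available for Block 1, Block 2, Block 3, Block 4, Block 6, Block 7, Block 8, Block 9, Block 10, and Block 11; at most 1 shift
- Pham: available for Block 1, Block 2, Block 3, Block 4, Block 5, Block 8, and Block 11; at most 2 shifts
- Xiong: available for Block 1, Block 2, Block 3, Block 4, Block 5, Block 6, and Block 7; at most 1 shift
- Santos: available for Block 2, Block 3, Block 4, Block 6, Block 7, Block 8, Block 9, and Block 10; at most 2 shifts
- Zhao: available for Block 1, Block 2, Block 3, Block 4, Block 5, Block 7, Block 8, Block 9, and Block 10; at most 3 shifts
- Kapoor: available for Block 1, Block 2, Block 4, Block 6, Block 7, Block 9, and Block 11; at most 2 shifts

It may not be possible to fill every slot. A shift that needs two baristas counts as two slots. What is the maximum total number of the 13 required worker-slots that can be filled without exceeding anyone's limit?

12

Total capacity across all baristas is 1+1+2+1+2+3+2 = 12, and 13 slots are needed, so at most 12 can be filled.
An assignment achieving 12: Block 1→Zhao, Block 3→Pham, Block 4→Kapoor, Block 5→Farahani, Block 6→Xiong, Block 7→Santos+Zhao, Block 8→Santos, Block 9→Zhao+Kapoor, Block 10→Dana, Block 11→Pham.
Loads: Farahani 1/1, Dana 1/1, Pham 2/2, Xiong 1/1, Santos 2/2, Zhao 3/3, Kapoor 2/2.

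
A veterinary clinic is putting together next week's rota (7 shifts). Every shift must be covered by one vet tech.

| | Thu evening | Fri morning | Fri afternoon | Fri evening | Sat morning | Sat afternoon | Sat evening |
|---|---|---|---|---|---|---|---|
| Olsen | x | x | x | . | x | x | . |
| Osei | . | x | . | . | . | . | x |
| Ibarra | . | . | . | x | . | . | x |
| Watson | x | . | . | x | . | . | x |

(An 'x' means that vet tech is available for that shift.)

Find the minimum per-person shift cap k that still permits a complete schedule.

3

With 4 vet techs and 7 worker-slots to fill, someone must work at least ⌈7/4⌉ = 2 shifts, so k ≥ 2.
k = 2 fails: Shifts {Fri afternoon, Sat morning, Sat afternoon} need 3 worker-slots in total, but the vet techs available for any of those shifts (Olsen) can supply at most 2 among them. So no valid schedule exists.
k = 3 works: Thu evening→Watson, Fri morning→Osei, Fri afternoon→Olsen, Fri evening→Ibarra, Sat morning→Olsen, Sat afternoon→Olsen, Sat evening→Osei.
Loads: Olsen 3, Osei 2, Ibarra 1, Watson 1 — all ≤ 3.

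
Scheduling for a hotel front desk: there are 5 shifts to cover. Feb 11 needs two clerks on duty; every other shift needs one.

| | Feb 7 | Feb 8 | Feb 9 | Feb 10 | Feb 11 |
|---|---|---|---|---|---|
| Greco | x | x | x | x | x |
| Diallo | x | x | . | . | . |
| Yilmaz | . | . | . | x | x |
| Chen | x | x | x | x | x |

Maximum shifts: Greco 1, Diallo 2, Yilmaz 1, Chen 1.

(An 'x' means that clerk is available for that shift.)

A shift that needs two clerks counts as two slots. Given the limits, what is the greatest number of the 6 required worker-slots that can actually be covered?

Total capacity across all clerks is 1+2+1+1 = 5, and 6 slots are needed, so at most 5 can be filled.
An assignment achieving 5: Feb 7→Diallo, Feb 8→Diallo, Feb 9→Greco, Feb 10→Yilmaz, Feb 11→Chen.
Loads: Greco 1/1, Diallo 2/2, Yilmaz 1/1, Chen 1/1.

5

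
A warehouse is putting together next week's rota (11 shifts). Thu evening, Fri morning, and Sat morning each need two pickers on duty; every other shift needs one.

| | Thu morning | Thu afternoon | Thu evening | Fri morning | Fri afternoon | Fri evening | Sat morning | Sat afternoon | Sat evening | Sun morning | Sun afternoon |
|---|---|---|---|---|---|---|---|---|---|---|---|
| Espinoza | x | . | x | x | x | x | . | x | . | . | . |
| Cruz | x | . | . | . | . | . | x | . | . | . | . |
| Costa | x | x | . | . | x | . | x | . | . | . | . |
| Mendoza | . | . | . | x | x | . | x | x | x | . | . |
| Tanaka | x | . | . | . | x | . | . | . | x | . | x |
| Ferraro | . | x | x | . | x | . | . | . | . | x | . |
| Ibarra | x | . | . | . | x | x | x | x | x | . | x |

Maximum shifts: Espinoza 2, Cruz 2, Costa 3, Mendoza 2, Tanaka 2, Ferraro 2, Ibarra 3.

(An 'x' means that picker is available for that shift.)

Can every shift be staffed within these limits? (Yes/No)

Thu evening can only be covered by Espinoza and Ferraro, so that assignment is forced.
Fri morning can only be covered by Espinoza and Mendoza, so that assignment is forced.
Sun morning can only be covered by Ferraro, so that assignment is forced.
One valid schedule: Thu morning→Cruz, Thu afternoon→Costa, Thu evening→Espinoza+Ferraro, Fri morning→Espinoza+Mendoza, Fri afternoon→Costa, Fri evening→Ibarra, Sat morning→Cruz+Costa, Sat afternoon→Mendoza, Sat evening→Tanaka, Sun morning→Ferraro, Sun afternoon→Tanaka.
Loads: Espinoza 2/2, Cruz 2/2, Costa 3/3, Mendoza 2/2, Tanaka 2/2, Ferraro 2/2, Ibarra 1/3 — all within limits.

Yes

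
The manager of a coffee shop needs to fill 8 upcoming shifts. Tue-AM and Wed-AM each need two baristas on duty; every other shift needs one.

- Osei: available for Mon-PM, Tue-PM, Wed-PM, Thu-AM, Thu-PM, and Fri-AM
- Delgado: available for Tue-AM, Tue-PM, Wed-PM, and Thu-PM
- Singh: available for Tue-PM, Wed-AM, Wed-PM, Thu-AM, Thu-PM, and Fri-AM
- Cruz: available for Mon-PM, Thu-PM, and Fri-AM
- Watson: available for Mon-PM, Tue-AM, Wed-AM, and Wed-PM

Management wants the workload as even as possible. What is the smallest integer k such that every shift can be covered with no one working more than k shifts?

2

With 5 baristas and 10 worker-slots to fill, someone must work at least ⌈10/5⌉ = 2 shifts, so k ≥ 2.
k = 2 works: Mon-PM→Osei, Tue-AM→Delgado+Watson, Tue-PM→Delgado, Wed-AM→Singh+Watson, Wed-PM→Singh, Thu-AM→Osei, Thu-PM→Cruz, Fri-AM→Cruz.
Loads: Osei 2, Delgado 2, Singh 2, Cruz 2, Watson 2 — all ≤ 2.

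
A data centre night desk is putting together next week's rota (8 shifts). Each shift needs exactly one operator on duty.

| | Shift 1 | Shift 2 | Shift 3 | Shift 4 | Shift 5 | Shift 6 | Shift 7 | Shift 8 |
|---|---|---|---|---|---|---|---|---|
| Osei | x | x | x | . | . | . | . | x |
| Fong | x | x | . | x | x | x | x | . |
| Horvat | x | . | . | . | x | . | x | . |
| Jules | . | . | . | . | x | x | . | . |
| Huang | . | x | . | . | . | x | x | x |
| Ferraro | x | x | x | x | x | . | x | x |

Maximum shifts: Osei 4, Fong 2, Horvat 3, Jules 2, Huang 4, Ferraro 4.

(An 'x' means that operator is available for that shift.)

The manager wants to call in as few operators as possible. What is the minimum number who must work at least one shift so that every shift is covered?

8 slots to fill and no one can take more than 4, so at least ⌈8/4⌉ = 2 operators are needed.
Huang and Ferraro alone can cover everything: Shift 1→Ferraro, Shift 2→Huang, Shift 3→Ferraro, Shift 4→Ferraro, Shift 5→Ferraro, Shift 6→Huang, Shift 7→Huang, Shift 8→Huang.

2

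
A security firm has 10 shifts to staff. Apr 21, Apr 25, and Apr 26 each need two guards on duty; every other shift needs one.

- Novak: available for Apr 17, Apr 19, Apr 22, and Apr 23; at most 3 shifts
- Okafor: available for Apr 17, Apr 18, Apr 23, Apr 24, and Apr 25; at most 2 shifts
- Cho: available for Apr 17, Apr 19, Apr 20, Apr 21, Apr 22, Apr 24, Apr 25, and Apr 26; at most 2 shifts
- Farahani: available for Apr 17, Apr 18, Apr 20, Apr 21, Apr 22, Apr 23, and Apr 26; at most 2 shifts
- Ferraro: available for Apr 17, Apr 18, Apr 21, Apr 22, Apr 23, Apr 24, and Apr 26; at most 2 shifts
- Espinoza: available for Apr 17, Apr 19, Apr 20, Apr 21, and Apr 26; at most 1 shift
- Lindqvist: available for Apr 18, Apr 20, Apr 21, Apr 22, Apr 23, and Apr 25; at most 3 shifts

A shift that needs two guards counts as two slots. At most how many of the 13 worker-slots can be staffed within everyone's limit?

13

Total capacity across all guards is 3+2+2+2+2+1+3 = 15, and 13 slots are needed, so at most 13 can be filled.
An assignment achieving 13: Apr 17→Novak, Apr 18→Farahani, Apr 19→Novak, Apr 20→Cho, Apr 21→Ferraro+Espinoza, Apr 22→Novak, Apr 23→Lindqvist, Apr 24→Okafor, Apr 25→Okafor+Cho, Apr 26→Farahani+Ferraro.
Loads: Novak 3/3, Okafor 2/2, Cho 2/2, Farahani 2/2, Ferraro 2/2, Espinoza 1/1, Lindqvist 1/3.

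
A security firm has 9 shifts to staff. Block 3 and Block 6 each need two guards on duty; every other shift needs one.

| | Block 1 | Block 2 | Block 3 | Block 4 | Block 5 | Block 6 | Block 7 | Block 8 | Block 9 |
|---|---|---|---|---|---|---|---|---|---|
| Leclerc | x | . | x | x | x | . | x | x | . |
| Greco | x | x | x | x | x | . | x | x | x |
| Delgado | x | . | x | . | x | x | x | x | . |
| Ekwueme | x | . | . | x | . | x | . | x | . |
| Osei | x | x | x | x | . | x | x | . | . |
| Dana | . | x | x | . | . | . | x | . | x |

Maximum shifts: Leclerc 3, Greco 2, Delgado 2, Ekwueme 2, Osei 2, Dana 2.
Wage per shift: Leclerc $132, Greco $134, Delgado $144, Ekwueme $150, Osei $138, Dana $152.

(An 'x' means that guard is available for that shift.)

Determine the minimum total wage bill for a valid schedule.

$1528

Picking the cheapest available guard for each shift independently would cost $1476, but that ignores the shift limits.
An optimal schedule: Block 1→Ekwueme, Block 2→Greco, Block 3→Osei+Delgado, Block 4→Leclerc, Block 5→Leclerc, Block 6→Osei+Delgado, Block 7→Leclerc, Block 8→Ekwueme, Block 9→Greco.
Total: 150 + 134 + 138 + 144 + 132 + 132 + 138 + 144 + 132 + 150 + 134 = $1528.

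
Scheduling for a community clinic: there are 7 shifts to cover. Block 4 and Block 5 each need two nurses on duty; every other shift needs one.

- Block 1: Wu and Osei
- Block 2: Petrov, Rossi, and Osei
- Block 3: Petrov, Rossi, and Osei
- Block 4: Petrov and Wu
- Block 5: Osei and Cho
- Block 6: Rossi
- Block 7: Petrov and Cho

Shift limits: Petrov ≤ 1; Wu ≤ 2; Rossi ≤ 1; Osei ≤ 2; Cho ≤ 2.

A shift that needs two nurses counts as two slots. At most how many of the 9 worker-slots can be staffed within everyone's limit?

8

Total capacity across all nurses is 1+2+1+2+2 = 8, and 9 slots are needed, so at most 8 can be filled.
An assignment achieving 8: Block 1→Wu, Block 2→Osei, Block 4→Petrov+Wu, Block 5→Osei+Cho, Block 6→Rossi, Block 7→Cho.
Loads: Petrov 1/1, Wu 2/2, Rossi 1/1, Osei 2/2, Cho 2/2.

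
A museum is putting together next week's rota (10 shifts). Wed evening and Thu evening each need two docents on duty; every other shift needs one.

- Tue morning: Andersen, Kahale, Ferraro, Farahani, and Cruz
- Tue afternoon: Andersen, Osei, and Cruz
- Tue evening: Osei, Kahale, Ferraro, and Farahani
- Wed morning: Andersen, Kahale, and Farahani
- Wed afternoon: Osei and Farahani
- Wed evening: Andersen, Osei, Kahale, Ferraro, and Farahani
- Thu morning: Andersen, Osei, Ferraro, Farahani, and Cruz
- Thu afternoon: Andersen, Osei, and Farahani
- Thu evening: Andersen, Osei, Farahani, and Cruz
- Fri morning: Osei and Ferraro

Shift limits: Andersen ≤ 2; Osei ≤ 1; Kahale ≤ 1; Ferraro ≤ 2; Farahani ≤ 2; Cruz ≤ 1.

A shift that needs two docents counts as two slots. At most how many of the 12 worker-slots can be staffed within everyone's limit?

9

Total capacity across all docents is 2+1+1+2+2+1 = 9, and 12 slots are needed, so at most 9 can be filled.
An assignment achieving 9: Tue morning→Ferraro, Tue afternoon→Andersen, Tue evening→Kahale, Wed morning→Andersen, Wed afternoon→Osei, Thu afternoon→Farahani, Thu evening→Farahani+Cruz, Fri morning→Ferraro.
Loads: Andersen 2/2, Osei 1/1, Kahale 1/1, Ferraro 2/2, Farahani 2/2, Cruz 1/1.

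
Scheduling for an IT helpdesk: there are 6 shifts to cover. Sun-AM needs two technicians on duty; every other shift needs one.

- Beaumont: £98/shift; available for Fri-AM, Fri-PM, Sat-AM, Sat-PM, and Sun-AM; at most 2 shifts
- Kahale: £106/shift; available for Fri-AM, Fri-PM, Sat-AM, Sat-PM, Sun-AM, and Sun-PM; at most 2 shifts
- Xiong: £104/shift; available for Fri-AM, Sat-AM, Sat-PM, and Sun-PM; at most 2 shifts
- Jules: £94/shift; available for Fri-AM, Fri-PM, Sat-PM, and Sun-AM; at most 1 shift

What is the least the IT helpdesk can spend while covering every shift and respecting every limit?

Picking the cheapest available technician for each shift independently would cost £676, but that ignores the shift limits.
An optimal schedule: Fri-AM→Xiong, Fri-PM→Beaumont, Sat-AM→Beaumont, Sat-PM→Xiong, Sun-AM→Kahale+Jules, Sun-PM→Kahale.
Total: 104 + 98 + 98 + 104 + 106 + 94 + 106 = £710.

£710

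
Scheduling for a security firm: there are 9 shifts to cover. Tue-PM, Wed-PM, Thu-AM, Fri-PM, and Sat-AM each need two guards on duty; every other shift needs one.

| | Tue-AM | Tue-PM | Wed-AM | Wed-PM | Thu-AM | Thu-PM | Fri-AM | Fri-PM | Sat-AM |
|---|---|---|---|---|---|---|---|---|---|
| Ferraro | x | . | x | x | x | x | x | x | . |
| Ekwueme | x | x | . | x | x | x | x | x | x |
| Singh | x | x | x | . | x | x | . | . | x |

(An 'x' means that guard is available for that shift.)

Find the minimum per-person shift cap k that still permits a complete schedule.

With 3 guards and 14 worker-slots to fill, someone must work at least ⌈14/3⌉ = 5 shifts, so k ≥ 5.
k = 5 works: Tue-AM→Ferraro, Tue-PM→Ekwueme+Singh, Wed-AM→Ferraro, Wed-PM→Ferraro+Ekwueme, Thu-AM→Ekwueme+Singh, Thu-PM→Singh, Fri-AM→Ferraro, Fri-PM→Ferraro+Ekwueme, Sat-AM→Ekwueme+Singh.
Loads: Ferraro 5, Ekwueme 5, Singh 4 — all ≤ 5.

5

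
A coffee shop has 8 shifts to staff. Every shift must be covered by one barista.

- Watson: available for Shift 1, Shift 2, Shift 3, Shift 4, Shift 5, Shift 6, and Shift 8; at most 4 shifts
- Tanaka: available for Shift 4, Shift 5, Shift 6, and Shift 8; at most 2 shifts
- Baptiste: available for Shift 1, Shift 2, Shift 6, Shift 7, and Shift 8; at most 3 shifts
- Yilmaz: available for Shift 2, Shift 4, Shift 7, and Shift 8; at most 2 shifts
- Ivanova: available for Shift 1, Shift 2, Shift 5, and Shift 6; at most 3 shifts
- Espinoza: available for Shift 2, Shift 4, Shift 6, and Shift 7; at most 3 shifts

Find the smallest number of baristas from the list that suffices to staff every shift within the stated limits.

3

8 slots to fill and no one can take more than 4, so at least ⌈8/4⌉ = 2 baristas are needed.
Any 2 baristas together have capacity at most 4+3 = 7 < 8 slots, so 2 can never suffice.
Watson, Tanaka, and Baptiste alone can cover everything: Shift 1→Watson, Shift 2→Watson, Shift 3→Watson, Shift 4→Watson, Shift 5→Tanaka, Shift 6→Tanaka, Shift 7→Baptiste, Shift 8→Baptiste.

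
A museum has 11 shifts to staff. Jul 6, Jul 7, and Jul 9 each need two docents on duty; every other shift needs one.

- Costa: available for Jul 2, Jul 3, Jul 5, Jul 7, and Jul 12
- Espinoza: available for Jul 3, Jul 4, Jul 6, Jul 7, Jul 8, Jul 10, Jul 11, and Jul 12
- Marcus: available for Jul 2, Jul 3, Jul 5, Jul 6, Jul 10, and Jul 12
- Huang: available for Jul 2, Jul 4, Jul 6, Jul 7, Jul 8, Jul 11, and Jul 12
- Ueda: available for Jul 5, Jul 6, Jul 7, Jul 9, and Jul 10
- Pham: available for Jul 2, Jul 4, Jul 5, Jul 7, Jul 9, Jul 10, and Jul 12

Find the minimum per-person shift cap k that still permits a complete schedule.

3

With 6 docents and 14 worker-slots to fill, someone must work at least ⌈14/6⌉ = 3 shifts, so k ≥ 3.
k = 3 works: Jul 2→Costa, Jul 3→Costa, Jul 4→Espinoza, Jul 5→Costa, Jul 6→Marcus+Huang, Jul 7→Huang+Ueda, Jul 8→Espinoza, Jul 9→Ueda+Pham, Jul 10→Marcus, Jul 11→Espinoza, Jul 12→Marcus.
Loads: Costa 3, Espinoza 3, Marcus 3, Huang 2, Ueda 2, Pham 1 — all ≤ 3.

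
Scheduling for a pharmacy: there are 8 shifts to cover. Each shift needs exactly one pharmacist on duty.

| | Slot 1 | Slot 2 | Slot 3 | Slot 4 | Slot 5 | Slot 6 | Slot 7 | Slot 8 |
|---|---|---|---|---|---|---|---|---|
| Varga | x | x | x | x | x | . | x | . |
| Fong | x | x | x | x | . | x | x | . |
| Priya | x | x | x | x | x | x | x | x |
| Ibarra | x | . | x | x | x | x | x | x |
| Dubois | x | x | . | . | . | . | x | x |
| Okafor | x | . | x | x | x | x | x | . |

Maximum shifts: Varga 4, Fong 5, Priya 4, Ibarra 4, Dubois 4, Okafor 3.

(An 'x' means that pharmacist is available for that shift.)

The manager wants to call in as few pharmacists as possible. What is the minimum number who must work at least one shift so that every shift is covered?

8 slots to fill and no one can take more than 5, so at least ⌈8/5⌉ = 2 pharmacists are needed.
Varga and Priya alone can cover everything: Slot 1→Varga, Slot 2→Varga, Slot 3→Varga, Slot 4→Varga, Slot 5→Priya, Slot 6→Priya, Slot 7→Priya, Slot 8→Priya.

2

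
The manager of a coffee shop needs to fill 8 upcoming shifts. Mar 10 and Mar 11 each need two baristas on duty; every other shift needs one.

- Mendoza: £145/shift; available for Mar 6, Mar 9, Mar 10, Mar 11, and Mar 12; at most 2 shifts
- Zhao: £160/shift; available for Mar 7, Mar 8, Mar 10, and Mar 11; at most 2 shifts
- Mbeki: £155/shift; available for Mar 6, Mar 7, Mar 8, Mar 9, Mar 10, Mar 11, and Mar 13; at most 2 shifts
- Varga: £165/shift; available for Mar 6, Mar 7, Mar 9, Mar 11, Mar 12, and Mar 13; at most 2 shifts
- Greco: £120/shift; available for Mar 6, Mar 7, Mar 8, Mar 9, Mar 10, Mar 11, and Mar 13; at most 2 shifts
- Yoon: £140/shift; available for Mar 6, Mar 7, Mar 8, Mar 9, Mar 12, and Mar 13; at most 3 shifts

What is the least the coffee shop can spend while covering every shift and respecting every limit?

Picking the cheapest available barista for each shift independently would cost £1270, but that ignores the shift limits.
An optimal schedule: Mar 6→Yoon, Mar 7→Yoon, Mar 8→Greco, Mar 9→Mendoza, Mar 10→Mendoza+Mbeki, Mar 11→Mbeki+Zhao, Mar 12→Yoon, Mar 13→Greco.
Total: 140 + 140 + 120 + 145 + 145 + 155 + 155 + 160 + 140 + 120 = £1420.

£1420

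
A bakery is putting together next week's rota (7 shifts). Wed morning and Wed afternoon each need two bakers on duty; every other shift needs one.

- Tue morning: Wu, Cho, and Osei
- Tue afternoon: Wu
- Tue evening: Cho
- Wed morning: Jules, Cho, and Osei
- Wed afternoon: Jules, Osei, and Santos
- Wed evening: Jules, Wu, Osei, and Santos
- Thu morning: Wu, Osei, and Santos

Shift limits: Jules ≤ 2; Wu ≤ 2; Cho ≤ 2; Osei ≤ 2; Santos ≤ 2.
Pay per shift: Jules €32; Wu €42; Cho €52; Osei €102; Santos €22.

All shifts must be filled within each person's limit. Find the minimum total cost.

€398

Tue afternoon can only be covered by Wu, so that assignment is forced.
Tue evening can only be covered by Cho, so that assignment is forced.
Picking the cheapest available baker for each shift independently would cost €318, but that ignores the shift limits.
An optimal schedule: Tue morning→Wu, Tue afternoon→Wu, Tue evening→Cho, Wed morning→Jules+Cho, Wed afternoon→Santos+Jules, Wed evening→Osei, Thu morning→Santos.
Total: 42 + 42 + 52 + 32 + 52 + 22 + 32 + 102 + 22 = €398.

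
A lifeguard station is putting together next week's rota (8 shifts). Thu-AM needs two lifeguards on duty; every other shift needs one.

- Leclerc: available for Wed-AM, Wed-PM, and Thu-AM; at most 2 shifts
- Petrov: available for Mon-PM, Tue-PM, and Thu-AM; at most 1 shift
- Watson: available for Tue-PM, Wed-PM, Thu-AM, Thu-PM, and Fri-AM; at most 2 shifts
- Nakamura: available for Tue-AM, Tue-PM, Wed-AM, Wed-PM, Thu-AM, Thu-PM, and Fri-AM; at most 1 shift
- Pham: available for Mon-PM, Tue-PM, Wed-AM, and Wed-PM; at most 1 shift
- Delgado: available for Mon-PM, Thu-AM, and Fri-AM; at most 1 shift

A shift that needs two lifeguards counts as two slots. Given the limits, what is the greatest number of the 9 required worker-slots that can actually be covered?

8

Total capacity across all lifeguards is 2+1+2+1+1+1 = 8, and 9 slots are needed, so at most 8 can be filled.
An assignment achieving 8: Mon-PM→Petrov, Tue-AM→Nakamura, Tue-PM→Pham, Wed-AM→Leclerc, Wed-PM→Leclerc, Thu-AM→Delgado, Thu-PM→Watson, Fri-AM→Watson.
Loads: Leclerc 2/2, Petrov 1/1, Watson 2/2, Nakamura 1/1, Pham 1/1, Delgado 1/1.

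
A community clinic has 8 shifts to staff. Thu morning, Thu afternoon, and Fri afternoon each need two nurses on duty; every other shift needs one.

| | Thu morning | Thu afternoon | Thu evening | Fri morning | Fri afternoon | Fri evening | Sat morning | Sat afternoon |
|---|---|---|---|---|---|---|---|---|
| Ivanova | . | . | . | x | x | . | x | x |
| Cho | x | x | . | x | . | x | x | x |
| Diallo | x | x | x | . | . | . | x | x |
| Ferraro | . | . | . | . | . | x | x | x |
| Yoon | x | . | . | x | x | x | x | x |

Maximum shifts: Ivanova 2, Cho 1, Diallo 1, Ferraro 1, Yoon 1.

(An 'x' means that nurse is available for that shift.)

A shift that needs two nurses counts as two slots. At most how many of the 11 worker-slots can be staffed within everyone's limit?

Total capacity across all nurses is 2+1+1+1+1 = 6, and 11 slots are needed, so at most 6 can be filled.
An assignment achieving 6: Thu afternoon→Cho, Thu evening→Diallo, Fri morning→Ivanova, Fri afternoon→Ivanova+Yoon, Fri evening→Ferraro.
Loads: Ivanova 2/2, Cho 1/1, Diallo 1/1, Ferraro 1/1, Yoon 1/1.

6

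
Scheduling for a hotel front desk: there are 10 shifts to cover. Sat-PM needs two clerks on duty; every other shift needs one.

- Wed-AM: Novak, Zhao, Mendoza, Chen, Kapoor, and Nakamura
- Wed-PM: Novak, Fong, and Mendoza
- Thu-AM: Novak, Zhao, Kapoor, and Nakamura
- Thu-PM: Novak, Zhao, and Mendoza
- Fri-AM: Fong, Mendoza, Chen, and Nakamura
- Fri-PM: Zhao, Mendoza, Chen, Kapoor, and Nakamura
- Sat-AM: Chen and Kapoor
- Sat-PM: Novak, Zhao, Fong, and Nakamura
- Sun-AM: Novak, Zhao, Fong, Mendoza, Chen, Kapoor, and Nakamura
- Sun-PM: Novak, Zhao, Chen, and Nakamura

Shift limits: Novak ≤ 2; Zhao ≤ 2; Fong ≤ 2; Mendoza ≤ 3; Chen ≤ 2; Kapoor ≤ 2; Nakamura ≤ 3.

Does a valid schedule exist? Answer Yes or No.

Yes

One valid schedule: Wed-AM→Mendoza, Wed-PM→Novak, Thu-AM→Zhao, Thu-PM→Novak, Fri-AM→Fong, Fri-PM→Mendoza, Sat-AM→Chen, Sat-PM→Fong+Nakamura, Sun-AM→Mendoza, Sun-PM→Zhao.
Loads: Novak 2/2, Zhao 2/2, Fong 2/2, Mendoza 3/3, Chen 1/2, Kapoor 0/2, Nakamura 1/3 — all within limits.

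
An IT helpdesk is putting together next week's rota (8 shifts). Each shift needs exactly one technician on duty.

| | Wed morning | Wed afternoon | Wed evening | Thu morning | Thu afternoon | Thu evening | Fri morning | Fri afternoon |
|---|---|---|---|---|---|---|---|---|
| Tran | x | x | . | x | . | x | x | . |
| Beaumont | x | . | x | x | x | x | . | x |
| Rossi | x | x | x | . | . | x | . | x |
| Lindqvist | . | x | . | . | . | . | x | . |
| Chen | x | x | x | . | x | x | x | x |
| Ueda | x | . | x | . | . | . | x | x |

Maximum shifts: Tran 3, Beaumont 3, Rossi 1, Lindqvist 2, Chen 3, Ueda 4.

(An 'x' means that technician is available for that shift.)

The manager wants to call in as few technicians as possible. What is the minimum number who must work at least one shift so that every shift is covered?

3

8 slots to fill and no one can take more than 4, so at least ⌈8/4⌉ = 2 technicians are needed.
Any 2 technicians together have capacity at most 4+3 = 7 < 8 slots, so 2 can never suffice.
Tran, Beaumont, and Lindqvist alone can cover everything: Wed morning→Tran, Wed afternoon→Lindqvist, Wed evening→Beaumont, Thu morning→Tran, Thu afternoon→Beaumont, Thu evening→Tran, Fri morning→Lindqvist, Fri afternoon→Beaumont.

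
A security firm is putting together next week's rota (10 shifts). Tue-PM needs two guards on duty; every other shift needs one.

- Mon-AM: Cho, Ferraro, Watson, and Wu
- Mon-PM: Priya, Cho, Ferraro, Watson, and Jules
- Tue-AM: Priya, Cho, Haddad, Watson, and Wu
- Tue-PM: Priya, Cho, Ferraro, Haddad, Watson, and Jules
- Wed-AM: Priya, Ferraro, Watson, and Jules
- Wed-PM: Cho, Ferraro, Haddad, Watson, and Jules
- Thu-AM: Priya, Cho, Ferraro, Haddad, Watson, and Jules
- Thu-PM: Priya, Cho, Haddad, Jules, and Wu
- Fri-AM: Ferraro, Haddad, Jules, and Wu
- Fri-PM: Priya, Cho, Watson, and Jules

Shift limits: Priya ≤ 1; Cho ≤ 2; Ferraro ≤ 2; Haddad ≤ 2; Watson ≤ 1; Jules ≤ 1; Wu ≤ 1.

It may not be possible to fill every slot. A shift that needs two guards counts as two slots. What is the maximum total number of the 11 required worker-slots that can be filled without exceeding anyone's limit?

10

Total capacity across all guards is 1+2+2+2+1+1+1 = 10, and 11 slots are needed, so at most 10 can be filled.
An assignment achieving 10: Mon-AM→Cho, Mon-PM→Ferraro, Tue-AM→Haddad, Tue-PM→Watson+Jules, Wed-AM→Priya, Wed-PM→Haddad, Thu-PM→Wu, Fri-AM→Ferraro, Fri-PM→Cho.
Loads: Priya 1/1, Cho 2/2, Ferraro 2/2, Haddad 2/2, Watson 1/1, Jules 1/1, Wu 1/1.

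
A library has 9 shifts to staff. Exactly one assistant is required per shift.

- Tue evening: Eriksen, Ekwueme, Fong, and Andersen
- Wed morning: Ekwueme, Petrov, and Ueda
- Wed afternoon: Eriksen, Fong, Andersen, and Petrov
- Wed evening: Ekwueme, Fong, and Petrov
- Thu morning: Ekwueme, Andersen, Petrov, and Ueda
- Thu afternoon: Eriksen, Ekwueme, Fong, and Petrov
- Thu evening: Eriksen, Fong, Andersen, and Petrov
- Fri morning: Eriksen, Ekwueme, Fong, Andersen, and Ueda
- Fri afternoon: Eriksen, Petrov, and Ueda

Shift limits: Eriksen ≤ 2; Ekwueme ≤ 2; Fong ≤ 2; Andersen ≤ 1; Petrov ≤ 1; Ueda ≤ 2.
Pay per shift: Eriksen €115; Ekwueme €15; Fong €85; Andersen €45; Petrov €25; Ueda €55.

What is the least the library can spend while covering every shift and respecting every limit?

Picking the cheapest available assistant for each shift independently would cost €165, but that ignores the shift limits.
An optimal schedule: Tue evening→Andersen, Wed morning→Ekwueme, Wed afternoon→Fong, Wed evening→Ekwueme, Thu morning→Ueda, Thu afternoon→Fong, Thu evening→Eriksen, Fri morning→Ueda, Fri afternoon→Petrov.
Total: 45 + 15 + 85 + 15 + 55 + 85 + 115 + 55 + 25 = €495.

€495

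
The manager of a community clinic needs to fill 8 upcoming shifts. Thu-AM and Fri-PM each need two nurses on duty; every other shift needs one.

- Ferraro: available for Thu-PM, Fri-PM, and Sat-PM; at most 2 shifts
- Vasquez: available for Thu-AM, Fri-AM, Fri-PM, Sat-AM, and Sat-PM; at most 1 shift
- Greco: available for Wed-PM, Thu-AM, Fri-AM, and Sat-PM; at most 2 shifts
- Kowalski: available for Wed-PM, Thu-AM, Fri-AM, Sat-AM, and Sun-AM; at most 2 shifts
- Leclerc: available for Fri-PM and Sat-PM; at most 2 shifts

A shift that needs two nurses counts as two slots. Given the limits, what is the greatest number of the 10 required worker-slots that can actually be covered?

Total capacity across all nurses is 2+1+2+2+2 = 9, and 10 slots are needed, so at most 9 can be filled.
An assignment achieving 9: Wed-PM→Greco, Thu-AM→Greco+Kowalski, Thu-PM→Ferraro, Fri-PM→Ferraro+Leclerc, Sat-AM→Vasquez, Sat-PM→Leclerc, Sun-AM→Kowalski.
Loads: Ferraro 2/2, Vasquez 1/1, Greco 2/2, Kowalski 2/2, Leclerc 2/2.

9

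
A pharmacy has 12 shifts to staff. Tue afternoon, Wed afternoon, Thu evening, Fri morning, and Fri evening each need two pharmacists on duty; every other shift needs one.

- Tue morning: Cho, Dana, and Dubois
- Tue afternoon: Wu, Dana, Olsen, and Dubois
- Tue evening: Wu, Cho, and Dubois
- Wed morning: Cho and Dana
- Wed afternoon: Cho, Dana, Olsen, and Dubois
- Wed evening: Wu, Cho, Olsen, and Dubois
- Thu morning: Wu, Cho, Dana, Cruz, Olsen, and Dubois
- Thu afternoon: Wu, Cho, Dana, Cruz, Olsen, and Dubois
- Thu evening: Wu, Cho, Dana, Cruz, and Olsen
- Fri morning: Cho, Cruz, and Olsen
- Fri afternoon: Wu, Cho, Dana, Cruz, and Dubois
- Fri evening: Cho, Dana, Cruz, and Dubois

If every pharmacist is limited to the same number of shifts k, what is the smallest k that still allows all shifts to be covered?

3

With 6 pharmacists and 17 worker-slots to fill, someone must work at least ⌈17/6⌉ = 3 shifts, so k ≥ 3.
k = 3 works: Tue morning→Cho, Tue afternoon→Dana+Olsen, Tue evening→Wu, Wed morning→Cho, Wed afternoon→Dana+Olsen, Wed evening→Wu, Thu morning→Dana, Thu afternoon→Dubois, Thu evening→Cruz+Olsen, Fri morning→Cho+Cruz, Fri afternoon→Wu, Fri evening→Cruz+Dubois.
Loads: Wu 3, Cho 3, Dana 3, Cruz 3, Olsen 3, Dubois 2 — all ≤ 3.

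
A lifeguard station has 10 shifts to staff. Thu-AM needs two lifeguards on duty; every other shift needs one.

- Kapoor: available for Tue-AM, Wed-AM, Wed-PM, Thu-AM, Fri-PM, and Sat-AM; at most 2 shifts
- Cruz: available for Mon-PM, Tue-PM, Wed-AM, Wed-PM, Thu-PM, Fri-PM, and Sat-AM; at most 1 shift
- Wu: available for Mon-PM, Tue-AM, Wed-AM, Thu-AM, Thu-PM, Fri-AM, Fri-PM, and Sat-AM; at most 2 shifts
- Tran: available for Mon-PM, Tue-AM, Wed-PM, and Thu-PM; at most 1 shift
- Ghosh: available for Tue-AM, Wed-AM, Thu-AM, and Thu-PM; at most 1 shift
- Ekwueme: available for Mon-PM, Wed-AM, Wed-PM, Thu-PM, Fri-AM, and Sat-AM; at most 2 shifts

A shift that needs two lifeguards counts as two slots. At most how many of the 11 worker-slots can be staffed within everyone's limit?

Total capacity across all lifeguards is 2+1+2+1+1+2 = 9, and 11 slots are needed, so at most 9 can be filled.
An assignment achieving 9: Mon-PM→Tran, Tue-AM→Ghosh, Tue-PM→Cruz, Wed-PM→Ekwueme, Thu-AM→Kapoor+Wu, Fri-AM→Wu, Fri-PM→Kapoor, Sat-AM→Ekwueme.
Loads: Kapoor 2/2, Cruz 1/1, Wu 2/2, Tran 1/1, Ghosh 1/1, Ekwueme 2/2.

9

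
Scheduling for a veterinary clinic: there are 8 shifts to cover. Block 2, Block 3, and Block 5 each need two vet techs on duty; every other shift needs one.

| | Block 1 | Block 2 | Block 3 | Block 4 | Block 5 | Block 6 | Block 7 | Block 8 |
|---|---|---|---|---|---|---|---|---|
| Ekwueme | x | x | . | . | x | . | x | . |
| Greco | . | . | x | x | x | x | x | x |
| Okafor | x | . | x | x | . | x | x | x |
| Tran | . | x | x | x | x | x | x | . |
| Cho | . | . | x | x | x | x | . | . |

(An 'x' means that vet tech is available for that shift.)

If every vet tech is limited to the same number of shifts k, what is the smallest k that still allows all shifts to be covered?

3

With 5 vet techs and 11 worker-slots to fill, someone must work at least ⌈11/5⌉ = 3 shifts, so k ≥ 3.
k = 3 works: Block 1→Ekwueme, Block 2→Ekwueme+Tran, Block 3→Okafor+Tran, Block 4→Greco, Block 5→Tran+Cho, Block 6→Greco, Block 7→Ekwueme, Block 8→Greco.
Loads: Ekwueme 3, Greco 3, Okafor 1, Tran 3, Cho 1 — all ≤ 3.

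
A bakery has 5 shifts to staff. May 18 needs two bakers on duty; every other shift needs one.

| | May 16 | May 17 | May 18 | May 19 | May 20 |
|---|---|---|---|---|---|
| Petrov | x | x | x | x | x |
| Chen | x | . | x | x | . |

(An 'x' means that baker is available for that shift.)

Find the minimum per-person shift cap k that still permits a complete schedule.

With 2 bakers and 6 worker-slots to fill, someone must work at least ⌈6/2⌉ = 3 shifts, so k ≥ 3.
k = 3 works: May 16→Chen, May 17→Petrov, May 18→Petrov+Chen, May 19→Chen, May 20→Petrov.
Loads: Petrov 3, Chen 3 — all ≤ 3.

3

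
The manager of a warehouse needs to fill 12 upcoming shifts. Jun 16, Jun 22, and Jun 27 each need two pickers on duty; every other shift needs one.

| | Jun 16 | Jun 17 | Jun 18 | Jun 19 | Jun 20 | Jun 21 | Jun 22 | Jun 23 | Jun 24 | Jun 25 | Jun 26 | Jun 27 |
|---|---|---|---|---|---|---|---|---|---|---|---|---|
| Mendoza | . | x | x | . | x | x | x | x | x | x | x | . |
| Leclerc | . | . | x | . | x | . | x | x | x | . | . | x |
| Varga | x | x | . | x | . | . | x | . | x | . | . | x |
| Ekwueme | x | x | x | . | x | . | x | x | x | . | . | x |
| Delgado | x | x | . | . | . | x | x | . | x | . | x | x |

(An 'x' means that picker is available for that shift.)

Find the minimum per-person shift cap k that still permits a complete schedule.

With 5 pickers and 15 worker-slots to fill, someone must work at least ⌈15/5⌉ = 3 shifts, so k ≥ 3.
k = 3 works: Jun 16→Varga+Ekwueme, Jun 17→Varga, Jun 18→Leclerc, Jun 19→Varga, Jun 20→Leclerc, Jun 21→Mendoza, Jun 22→Ekwueme+Delgado, Jun 23→Leclerc, Jun 24→Delgado, Jun 25→Mendoza, Jun 26→Mendoza, Jun 27→Ekwueme+Delgado.
Loads: Mendoza 3, Leclerc 3, Varga 3, Ekwueme 3, Delgado 3 — all ≤ 3.

3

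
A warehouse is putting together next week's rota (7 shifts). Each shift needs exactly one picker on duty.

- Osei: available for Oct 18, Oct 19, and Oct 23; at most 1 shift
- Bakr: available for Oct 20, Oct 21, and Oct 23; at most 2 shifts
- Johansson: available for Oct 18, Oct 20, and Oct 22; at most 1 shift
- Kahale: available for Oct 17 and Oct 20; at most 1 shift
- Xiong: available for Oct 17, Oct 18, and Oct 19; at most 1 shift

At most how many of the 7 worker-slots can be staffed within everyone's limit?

Total capacity across all pickers is 1+2+1+1+1 = 6, and 7 slots are needed, so at most 6 can be filled.
An assignment achieving 6: Oct 17→Kahale, Oct 18→Xiong, Oct 19→Osei, Oct 21→Bakr, Oct 22→Johansson, Oct 23→Bakr.
Loads: Osei 1/1, Bakr 2/2, Johansson 1/1, Kahale 1/1, Xiong 1/1.

6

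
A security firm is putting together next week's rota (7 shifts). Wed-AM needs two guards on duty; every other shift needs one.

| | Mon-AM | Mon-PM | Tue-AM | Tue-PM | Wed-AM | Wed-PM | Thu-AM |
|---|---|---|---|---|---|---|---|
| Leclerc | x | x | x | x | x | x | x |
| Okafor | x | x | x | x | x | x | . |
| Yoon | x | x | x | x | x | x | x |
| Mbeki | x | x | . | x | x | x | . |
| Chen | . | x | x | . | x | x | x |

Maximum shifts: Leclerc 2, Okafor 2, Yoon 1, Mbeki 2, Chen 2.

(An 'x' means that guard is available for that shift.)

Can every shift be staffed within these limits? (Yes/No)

Yes

One valid schedule: Mon-AM→Leclerc, Mon-PM→Yoon, Tue-AM→Okafor, Tue-PM→Okafor, Wed-AM→Mbeki+Chen, Wed-PM→Mbeki, Thu-AM→Leclerc.
Loads: Leclerc 2/2, Okafor 2/2, Yoon 1/1, Mbeki 2/2, Chen 1/2 — all within limits.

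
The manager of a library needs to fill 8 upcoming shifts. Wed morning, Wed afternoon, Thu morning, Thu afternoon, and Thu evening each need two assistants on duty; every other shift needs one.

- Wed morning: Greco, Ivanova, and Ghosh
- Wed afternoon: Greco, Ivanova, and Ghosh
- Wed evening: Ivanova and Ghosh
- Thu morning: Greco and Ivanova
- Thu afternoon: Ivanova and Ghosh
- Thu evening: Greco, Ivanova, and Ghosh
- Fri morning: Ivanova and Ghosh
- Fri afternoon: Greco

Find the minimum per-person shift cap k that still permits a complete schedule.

With 3 assistants and 13 worker-slots to fill, someone must work at least ⌈13/3⌉ = 5 shifts, so k ≥ 5.
k = 5 works: Wed morning→Greco+Ivanova, Wed afternoon→Greco+Ghosh, Wed evening→Ivanova, Thu morning→Greco+Ivanova, Thu afternoon→Ivanova+Ghosh, Thu evening→Greco+Ghosh, Fri morning→Ivanova, Fri afternoon→Greco.
Loads: Greco 5, Ivanova 5, Ghosh 3 — all ≤ 5.

5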